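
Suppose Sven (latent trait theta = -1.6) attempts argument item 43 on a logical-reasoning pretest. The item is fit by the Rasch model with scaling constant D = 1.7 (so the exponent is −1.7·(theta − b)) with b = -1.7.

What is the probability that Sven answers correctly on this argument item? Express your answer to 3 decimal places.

0.542

P(theta) = 1 / (1 + exp(−D·(theta − b)))
Exponent: 1.7 × (-1.6 − (-1.7)) = 0.1700
1/(1 + e^{-0.1700}) = 0.5424
P = 0.5424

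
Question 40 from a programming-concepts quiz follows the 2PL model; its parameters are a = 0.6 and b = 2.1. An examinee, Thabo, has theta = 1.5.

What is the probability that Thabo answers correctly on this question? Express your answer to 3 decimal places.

0.411

P(theta) = 1 / (1 + exp(−a(theta − b)))
Exponent: 0.6 × (1.5 − 2.1) = -0.3600
1/(1 + e^{0.3600}) = 0.4110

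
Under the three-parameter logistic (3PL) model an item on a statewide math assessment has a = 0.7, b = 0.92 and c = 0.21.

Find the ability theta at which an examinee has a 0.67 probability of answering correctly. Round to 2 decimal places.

P(theta) = c + (1 − c) · 1 / (1 + exp(−a(theta − b)))
Remove guessing floor: (0.67 − 0.21)/(1 − 0.21) = 0.5823
logit = ln(0.5823/0.4177) = 0.3321
theta = b + logit/(a) = 0.92 + 0.3321/0.7000 = 1.3945

1.39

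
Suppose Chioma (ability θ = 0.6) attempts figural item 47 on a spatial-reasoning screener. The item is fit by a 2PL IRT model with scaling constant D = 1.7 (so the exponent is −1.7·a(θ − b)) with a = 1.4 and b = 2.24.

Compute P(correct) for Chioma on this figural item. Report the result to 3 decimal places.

P(θ) = 1 / (1 + exp(−D·a(θ − b)))
Exponent: 1.7 × 1.4 × (0.6 − 2.24) = -3.9032
1/(1 + e^{3.9032}) = 0.0198
P = 0.0198

0.020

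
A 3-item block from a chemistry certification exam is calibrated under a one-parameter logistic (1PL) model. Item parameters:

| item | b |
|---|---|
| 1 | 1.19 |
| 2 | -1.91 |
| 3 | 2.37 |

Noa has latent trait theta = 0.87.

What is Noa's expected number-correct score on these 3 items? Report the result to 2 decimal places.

1.54

P(theta) = 1 / (1 + exp(−(theta − b)))
P_1 = 1/(1+e^{0.3200}) = 0.4207
P_2 = 1/(1+e^{-2.7800}) = 0.9416
P_3 = 1/(1+e^{1.5000}) = 0.1824
E[score] = 0.4207 + 0.9416 + 0.1824 = 1.5447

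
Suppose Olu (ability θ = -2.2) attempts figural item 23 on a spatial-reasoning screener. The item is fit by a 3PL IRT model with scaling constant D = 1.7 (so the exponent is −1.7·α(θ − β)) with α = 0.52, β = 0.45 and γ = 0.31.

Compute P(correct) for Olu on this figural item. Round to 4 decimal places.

P(θ) = γ + (1 − γ) · 1 / (1 + exp(−D·α(θ − β)))
Exponent: 1.7 × 0.52 × (-2.2 − 0.45) = -2.3426
1/(1 + e^{2.3426}) = 0.0877
P = 0.31 + 0.69 × 0.0877 = 0.3705

0.3705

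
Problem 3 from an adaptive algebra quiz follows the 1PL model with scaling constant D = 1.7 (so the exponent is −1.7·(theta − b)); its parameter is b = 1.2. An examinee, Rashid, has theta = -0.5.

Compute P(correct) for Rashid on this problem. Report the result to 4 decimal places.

0.0527

P(theta) = 1 / (1 + exp(−D·(theta − b)))
Exponent: 1.7 × (-0.5 − 1.2) = -2.8900
1/(1 + e^{2.8900}) = 0.0527
P = 0.0527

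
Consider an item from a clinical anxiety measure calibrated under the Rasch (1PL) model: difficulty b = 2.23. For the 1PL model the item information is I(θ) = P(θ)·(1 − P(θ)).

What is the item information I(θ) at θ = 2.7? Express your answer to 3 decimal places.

0.237

P = 1/(1+e^{-0.4700}) = 0.6154
P(1−P) = 0.6154 × 0.3846 = 0.2367
I = P(1−P) = 0.23669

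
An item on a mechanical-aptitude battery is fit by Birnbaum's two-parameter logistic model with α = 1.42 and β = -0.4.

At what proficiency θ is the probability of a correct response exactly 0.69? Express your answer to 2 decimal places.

P(θ) = 1 / (1 + exp(−α(θ − β)))
logit = ln(0.6900/0.3100) = 0.8001
θ = β + logit/(α) = -0.4 + 0.8001/1.4200 = 0.1635

0.16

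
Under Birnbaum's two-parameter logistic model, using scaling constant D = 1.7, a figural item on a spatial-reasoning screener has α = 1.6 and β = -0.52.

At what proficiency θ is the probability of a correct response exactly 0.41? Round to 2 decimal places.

-0.65

P(θ) = 1 / (1 + exp(−D·α(θ − β)))
logit = ln(0.4100/0.5900) = -0.3640
θ = β + logit/(1.7·α) = -0.52 + (-0.3640)/2.7200 = -0.6538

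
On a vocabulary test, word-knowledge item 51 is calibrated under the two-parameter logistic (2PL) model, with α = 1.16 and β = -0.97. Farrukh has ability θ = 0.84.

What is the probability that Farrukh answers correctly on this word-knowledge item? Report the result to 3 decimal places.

P(θ) = 1 / (1 + exp(−α(θ − β)))
Exponent: 1.16 × (0.84 − (-0.97)) = 2.0996
1/(1 + e^{-2.0996}) = 0.8909

0.891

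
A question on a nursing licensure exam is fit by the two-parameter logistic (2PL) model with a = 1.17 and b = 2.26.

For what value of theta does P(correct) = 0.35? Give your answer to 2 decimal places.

1.73

P(theta) = 1 / (1 + exp(−a(theta − b)))
logit = ln(0.3500/0.6500) = -0.6190
theta = b + logit/(a) = 2.26 + (-0.6190)/1.1700 = 1.7309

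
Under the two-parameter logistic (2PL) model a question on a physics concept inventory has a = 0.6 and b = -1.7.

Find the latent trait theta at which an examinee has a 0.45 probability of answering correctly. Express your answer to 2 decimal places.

-2.03

P(theta) = 1 / (1 + exp(−a(theta − b)))
logit = ln(0.4500/0.5500) = -0.2007
theta = b + logit/(a) = -1.7 + (-0.2007)/0.6000 = -2.0345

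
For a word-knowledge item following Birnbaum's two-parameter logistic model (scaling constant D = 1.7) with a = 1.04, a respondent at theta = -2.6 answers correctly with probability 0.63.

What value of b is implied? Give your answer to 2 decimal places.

P(theta) = 1 / (1 + exp(−D·a(theta − b)))
logit(0.63) = ln(0.63/0.37) = 0.5322
b = theta − logit/(1.7·a) = -2.6 − 0.5322/1.7680 = -2.9010

-2.90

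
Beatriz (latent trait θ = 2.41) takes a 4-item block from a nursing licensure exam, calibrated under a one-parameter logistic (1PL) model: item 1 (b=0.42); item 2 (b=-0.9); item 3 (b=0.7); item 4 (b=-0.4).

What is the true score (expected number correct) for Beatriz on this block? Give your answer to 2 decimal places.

P(θ) = 1 / (1 + exp(−(θ − b)))
P_1 = 1/(1+e^{-1.9900}) = 0.8797
P_2 = 1/(1+e^{-3.3100}) = 0.9648
P_3 = 1/(1+e^{-1.7100}) = 0.8468
P_4 = 1/(1+e^{-2.8100}) = 0.9432
E[score] = 0.8797 + 0.9648 + 0.8468 + 0.9432 = 3.6346

3.63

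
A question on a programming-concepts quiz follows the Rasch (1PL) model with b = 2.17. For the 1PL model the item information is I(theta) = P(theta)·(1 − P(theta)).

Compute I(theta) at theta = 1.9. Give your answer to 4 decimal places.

0.2455

P = 1/(1+e^{0.2700}) = 0.4329
P(1−P) = 0.4329 × 0.5671 = 0.2455
I = P(1−P) = 0.24550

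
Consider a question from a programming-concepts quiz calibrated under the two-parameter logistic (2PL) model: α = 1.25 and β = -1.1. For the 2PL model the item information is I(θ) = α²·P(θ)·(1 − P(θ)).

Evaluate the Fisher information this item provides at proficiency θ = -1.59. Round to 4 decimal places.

P = 1/(1+e^{0.6125}) = 0.3515
P(1−P) = 0.3515 × 0.6485 = 0.2279
I = α² × P(1−P) = 1.25² × 0.2279 = 0.35616

0.3562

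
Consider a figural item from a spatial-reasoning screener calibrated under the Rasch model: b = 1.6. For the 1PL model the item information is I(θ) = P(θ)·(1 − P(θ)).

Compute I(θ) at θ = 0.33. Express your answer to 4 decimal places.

P = 1/(1+e^{1.2700}) = 0.2193
P(1−P) = 0.2193 × 0.7807 = 0.1712
I = P(1−P) = 0.17118

0.1712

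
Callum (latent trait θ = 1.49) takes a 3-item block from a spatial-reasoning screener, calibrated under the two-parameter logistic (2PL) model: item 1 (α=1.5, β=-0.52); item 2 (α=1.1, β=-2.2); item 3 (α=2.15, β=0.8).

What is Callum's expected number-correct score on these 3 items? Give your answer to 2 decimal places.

P(θ) = 1 / (1 + exp(−α(θ − β)))
P_1 = 1/(1+e^{-3.0150}) = 0.9532
P_2 = 1/(1+e^{-4.0590}) = 0.9830
P_3 = 1/(1+e^{-1.4835}) = 0.8151
E[score] = 0.9532 + 0.9830 + 0.8151 = 2.7514

2.75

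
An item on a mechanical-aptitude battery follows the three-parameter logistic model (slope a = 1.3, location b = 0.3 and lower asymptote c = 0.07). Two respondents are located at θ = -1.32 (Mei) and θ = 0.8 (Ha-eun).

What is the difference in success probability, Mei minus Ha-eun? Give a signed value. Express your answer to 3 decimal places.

P(θ) = c + (1 − c) · 1 / (1 + exp(−a(θ − b)))
P(Mei) = 0.1709  [exponent -2.1060]
P(Ha-eun) = 0.6810  [exponent 0.6500]
Difference = 0.1709 − 0.6810 = -0.5101

-0.510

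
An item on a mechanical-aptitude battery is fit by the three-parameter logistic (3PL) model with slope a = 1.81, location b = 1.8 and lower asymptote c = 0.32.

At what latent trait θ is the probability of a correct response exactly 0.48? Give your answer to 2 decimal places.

1.15

P(θ) = c + (1 − c) · 1 / (1 + exp(−a(θ − b)))
Remove guessing floor: (0.48 − 0.32)/(1 − 0.32) = 0.2353
logit = ln(0.2353/0.7647) = -1.1787
θ = b + logit/(a) = 1.8 + (-1.1787)/1.8100 = 1.1488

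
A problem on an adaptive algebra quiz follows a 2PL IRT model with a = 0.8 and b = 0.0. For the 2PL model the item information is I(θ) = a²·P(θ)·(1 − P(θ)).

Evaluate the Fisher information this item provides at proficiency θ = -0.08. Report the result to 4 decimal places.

P = 1/(1+e^{0.0640}) = 0.4840
P(1−P) = 0.4840 × 0.5160 = 0.2497
I = a² × P(1−P) = 0.8² × 0.2497 = 0.15984

0.1598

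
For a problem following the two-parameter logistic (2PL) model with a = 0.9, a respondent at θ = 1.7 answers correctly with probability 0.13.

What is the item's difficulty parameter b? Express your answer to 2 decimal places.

3.81

P(θ) = 1 / (1 + exp(−a(θ − b)))
logit(0.13) = ln(0.13/0.87) = -1.9010
b = θ − logit/(a) = 1.7 − (-1.9010)/0.9000 = 3.8122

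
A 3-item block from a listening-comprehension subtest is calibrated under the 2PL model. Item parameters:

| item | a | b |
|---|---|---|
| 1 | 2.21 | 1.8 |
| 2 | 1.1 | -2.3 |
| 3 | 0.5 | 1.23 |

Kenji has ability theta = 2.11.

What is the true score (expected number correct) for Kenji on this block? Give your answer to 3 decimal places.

P(theta) = 1 / (1 + exp(−a(theta − b)))
P_1 = 1/(1+e^{-0.6851}) = 0.6649
P_2 = 1/(1+e^{-4.8510}) = 0.9922
P_3 = 1/(1+e^{-0.4400}) = 0.6083
E[score] = 0.6649 + 0.9922 + 0.6083 = 2.2654

2.265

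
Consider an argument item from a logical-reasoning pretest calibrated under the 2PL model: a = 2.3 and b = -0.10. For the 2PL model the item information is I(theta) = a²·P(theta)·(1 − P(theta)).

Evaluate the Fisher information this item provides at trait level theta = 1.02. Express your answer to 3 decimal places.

0.348

P = 1/(1+e^{-2.5760}) = 0.9293
P(1−P) = 0.9293 × 0.0707 = 0.0657
I = a² × P(1−P) = 2.3² × 0.0657 = 0.34756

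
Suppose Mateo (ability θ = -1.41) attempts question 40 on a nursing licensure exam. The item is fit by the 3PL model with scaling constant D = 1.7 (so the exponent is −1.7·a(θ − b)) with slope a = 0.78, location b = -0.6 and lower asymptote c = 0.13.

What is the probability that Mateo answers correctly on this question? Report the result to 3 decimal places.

0.352

P(θ) = c + (1 − c) · 1 / (1 + exp(−D·a(θ − b)))
Exponent: 1.7 × 0.78 × (-1.41 − (-0.6)) = -1.0741
1/(1 + e^{1.0741}) = 0.2546
P = 0.13 + 0.87 × 0.2546 = 0.3515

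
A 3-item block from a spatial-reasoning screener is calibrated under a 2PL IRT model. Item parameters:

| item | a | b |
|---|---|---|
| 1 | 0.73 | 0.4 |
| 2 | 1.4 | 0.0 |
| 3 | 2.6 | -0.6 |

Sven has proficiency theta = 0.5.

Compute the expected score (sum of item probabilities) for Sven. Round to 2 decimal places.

P(theta) = 1 / (1 + exp(−a(theta − b)))
P_1 = 1/(1+e^{-0.0730}) = 0.5182
P_2 = 1/(1+e^{-0.7000}) = 0.6682
P_3 = 1/(1+e^{-2.8600}) = 0.9458
E[score] = 0.5182 + 0.6682 + 0.9458 = 2.1323

2.13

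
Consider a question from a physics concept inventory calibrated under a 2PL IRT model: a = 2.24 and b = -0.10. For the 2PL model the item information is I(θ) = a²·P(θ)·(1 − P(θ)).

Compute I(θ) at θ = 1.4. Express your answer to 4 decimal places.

0.1628

P = 1/(1+e^{-3.3600}) = 0.9664
P(1−P) = 0.9664 × 0.0336 = 0.0324
I = a² × P(1−P) = 2.24² × 0.0324 = 0.16278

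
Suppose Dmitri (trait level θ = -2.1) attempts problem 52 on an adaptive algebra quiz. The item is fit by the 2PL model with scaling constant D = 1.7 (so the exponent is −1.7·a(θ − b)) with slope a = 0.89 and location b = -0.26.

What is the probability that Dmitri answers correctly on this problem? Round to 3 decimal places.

0.058

P(θ) = 1 / (1 + exp(−D·a(θ − b)))
Exponent: 1.7 × 0.89 × (-2.1 − (-0.26)) = -2.7839
1/(1 + e^{2.7839}) = 0.0582
P = 0.0582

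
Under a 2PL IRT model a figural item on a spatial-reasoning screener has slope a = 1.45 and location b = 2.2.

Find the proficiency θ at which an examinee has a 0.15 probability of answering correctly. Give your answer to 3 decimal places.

P(θ) = 1 / (1 + exp(−a(θ − b)))
logit = ln(0.1500/0.8500) = -1.7346
θ = b + logit/(a) = 2.2 + (-1.7346)/1.4500 = 1.0037

1.004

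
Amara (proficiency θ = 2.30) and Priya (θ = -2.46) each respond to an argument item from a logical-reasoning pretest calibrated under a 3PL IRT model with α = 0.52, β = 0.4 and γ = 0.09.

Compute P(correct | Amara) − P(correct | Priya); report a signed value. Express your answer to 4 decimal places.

P(θ) = γ + (1 − γ) · 1 / (1 + exp(−α(θ − β)))
P(Amara) = 0.7531  [exponent 0.9880]
P(Priya) = 0.2578  [exponent -1.4872]
Difference = 0.7531 − 0.2578 = 0.4954

0.4954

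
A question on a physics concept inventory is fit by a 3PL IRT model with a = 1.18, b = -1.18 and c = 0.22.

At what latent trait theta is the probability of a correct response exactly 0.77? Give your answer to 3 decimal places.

-0.441

P(theta) = c + (1 − c) · 1 / (1 + exp(−a(theta − b)))
Remove guessing floor: (0.77 − 0.22)/(1 − 0.22) = 0.7051
logit = ln(0.7051/0.2949) = 0.8718
theta = b + logit/(a) = -1.18 + 0.8718/1.1800 = -0.4412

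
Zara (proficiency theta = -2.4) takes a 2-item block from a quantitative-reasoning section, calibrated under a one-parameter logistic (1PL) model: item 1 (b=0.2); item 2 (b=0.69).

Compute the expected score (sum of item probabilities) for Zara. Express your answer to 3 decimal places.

P(theta) = 1 / (1 + exp(−(theta − b)))
P_1 = 1/(1+e^{2.6000}) = 0.0691
P_2 = 1/(1+e^{3.0900}) = 0.0435
E[score] = 0.0691 + 0.0435 = 0.1127

0.113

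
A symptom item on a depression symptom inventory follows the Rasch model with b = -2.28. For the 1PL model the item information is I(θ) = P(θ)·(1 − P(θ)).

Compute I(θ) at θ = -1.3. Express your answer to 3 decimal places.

P = 1/(1+e^{-0.9800}) = 0.7271
P(1−P) = 0.7271 × 0.2729 = 0.1984
I = P(1−P) = 0.19842

0.198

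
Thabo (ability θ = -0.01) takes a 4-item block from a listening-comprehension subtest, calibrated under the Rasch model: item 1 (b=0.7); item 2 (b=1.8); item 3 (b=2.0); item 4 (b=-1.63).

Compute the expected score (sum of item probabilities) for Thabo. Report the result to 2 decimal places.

P(θ) = 1 / (1 + exp(−(θ − b)))
P_1 = 1/(1+e^{0.7100}) = 0.3296
P_2 = 1/(1+e^{1.8100}) = 0.1406
P_3 = 1/(1+e^{2.0100}) = 0.1182
P_4 = 1/(1+e^{-1.6200}) = 0.8348
E[score] = 0.3296 + 0.1406 + 0.1182 + 0.8348 = 1.4232

1.42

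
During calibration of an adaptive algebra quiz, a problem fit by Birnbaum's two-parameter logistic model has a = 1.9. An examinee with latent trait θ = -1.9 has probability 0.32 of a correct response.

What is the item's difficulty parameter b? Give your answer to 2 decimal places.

-1.50

P(θ) = 1 / (1 + exp(−a(θ − b)))
logit(0.32) = ln(0.32/0.68) = -0.7538
b = θ − logit/(a) = -1.9 − (-0.7538)/1.9000 = -1.5033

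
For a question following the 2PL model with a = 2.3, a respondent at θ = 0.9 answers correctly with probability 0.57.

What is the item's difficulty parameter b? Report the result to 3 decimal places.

P(θ) = 1 / (1 + exp(−a(θ − b)))
logit(0.57) = ln(0.57/0.43) = 0.2819
b = θ − logit/(a) = 0.9 − 0.2819/2.3000 = 0.7775

0.777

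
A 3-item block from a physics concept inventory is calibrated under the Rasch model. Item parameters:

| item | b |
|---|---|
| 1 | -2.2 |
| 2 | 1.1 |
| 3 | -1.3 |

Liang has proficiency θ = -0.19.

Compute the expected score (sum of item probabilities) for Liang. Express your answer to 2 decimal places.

1.85

P(θ) = 1 / (1 + exp(−(θ − b)))
P_1 = 1/(1+e^{-2.0100}) = 0.8818
P_2 = 1/(1+e^{1.2900}) = 0.2159
P_3 = 1/(1+e^{-1.1100}) = 0.7521
E[score] = 0.8818 + 0.2159 + 0.7521 = 1.8498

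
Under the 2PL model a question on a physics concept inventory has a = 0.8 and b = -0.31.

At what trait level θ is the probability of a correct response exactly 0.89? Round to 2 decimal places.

2.30

P(θ) = 1 / (1 + exp(−a(θ − b)))
logit = ln(0.8900/0.1100) = 2.0907
θ = b + logit/(a) = -0.31 + 2.0907/0.8000 = 2.3034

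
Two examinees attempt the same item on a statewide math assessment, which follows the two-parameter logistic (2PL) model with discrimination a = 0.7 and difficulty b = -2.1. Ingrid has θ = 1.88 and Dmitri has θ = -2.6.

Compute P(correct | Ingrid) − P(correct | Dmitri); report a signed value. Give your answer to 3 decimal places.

0.529

P(θ) = 1 / (1 + exp(−a(θ − b)))
P(Ingrid) = 0.9419  [exponent 2.7860]
P(Dmitri) = 0.4134  [exponent -0.3500]
Difference = 0.9419 − 0.4134 = 0.5285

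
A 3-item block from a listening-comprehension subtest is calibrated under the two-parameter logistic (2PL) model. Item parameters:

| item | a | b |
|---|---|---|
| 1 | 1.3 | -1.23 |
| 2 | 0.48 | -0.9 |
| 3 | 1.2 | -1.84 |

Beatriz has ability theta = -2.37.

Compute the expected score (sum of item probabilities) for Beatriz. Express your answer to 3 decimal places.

P(theta) = 1 / (1 + exp(−a(theta − b)))
P_1 = 1/(1+e^{1.4820}) = 0.1851
P_2 = 1/(1+e^{0.7056}) = 0.3306
P_3 = 1/(1+e^{0.6360}) = 0.3462
E[score] = 0.1851 + 0.3306 + 0.3462 = 0.8618

0.862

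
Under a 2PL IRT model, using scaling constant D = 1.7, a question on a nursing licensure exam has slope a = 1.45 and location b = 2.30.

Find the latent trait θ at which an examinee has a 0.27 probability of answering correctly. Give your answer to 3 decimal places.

P(θ) = 1 / (1 + exp(−D·a(θ − b)))
logit = ln(0.2700/0.7300) = -0.9946
θ = b + logit/(1.7·a) = 2.30 + (-0.9946)/2.4650 = 1.8965

1.897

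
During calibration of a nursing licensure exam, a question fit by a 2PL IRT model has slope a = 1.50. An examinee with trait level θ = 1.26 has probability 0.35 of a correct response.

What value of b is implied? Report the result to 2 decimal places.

P(θ) = 1 / (1 + exp(−a(θ − b)))
logit(0.35) = ln(0.35/0.65) = -0.6190
b = θ − logit/(a) = 1.26 − (-0.6190)/1.5000 = 1.6727

1.67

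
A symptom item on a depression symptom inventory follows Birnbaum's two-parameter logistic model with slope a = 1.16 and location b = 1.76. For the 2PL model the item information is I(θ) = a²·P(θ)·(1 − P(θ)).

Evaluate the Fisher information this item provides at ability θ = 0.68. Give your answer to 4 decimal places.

P = 1/(1+e^{1.2528}) = 0.2222
P(1−P) = 0.2222 × 0.7778 = 0.1728
I = a² × P(1−P) = 1.16² × 0.1728 = 0.23257

0.2326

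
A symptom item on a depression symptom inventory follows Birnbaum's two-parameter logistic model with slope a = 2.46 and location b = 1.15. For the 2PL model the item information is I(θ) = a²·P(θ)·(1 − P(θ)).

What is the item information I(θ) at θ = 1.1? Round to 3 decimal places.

1.507

P = 1/(1+e^{0.1230}) = 0.4693
P(1−P) = 0.4693 × 0.5307 = 0.2491
I = a² × P(1−P) = 2.46² × 0.2491 = 1.50719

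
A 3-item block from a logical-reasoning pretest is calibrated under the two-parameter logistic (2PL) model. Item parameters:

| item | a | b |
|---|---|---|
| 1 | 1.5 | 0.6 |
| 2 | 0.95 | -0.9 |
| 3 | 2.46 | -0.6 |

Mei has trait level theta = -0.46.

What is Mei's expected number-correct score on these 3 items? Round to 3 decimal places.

1.358

P(theta) = 1 / (1 + exp(−a(theta − b)))
P_1 = 1/(1+e^{1.5900}) = 0.1694
P_2 = 1/(1+e^{-0.4180}) = 0.6030
P_3 = 1/(1+e^{-0.3444}) = 0.5853
E[score] = 0.1694 + 0.6030 + 0.5853 = 1.3576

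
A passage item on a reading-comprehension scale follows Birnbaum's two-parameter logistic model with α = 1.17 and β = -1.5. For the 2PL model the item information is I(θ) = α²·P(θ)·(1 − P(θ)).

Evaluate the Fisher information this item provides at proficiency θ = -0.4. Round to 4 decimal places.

P = 1/(1+e^{-1.2870}) = 0.7836
P(1−P) = 0.7836 × 0.2164 = 0.1695
I = α² × P(1−P) = 1.17² × 0.1695 = 0.23210

0.2321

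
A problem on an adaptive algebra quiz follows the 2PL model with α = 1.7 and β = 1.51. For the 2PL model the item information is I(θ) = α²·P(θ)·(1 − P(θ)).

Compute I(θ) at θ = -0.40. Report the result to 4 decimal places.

0.1041

P = 1/(1+e^{3.2470}) = 0.0374
P(1−P) = 0.0374 × 0.9626 = 0.0360
I = α² × P(1−P) = 1.7² × 0.0360 = 0.10414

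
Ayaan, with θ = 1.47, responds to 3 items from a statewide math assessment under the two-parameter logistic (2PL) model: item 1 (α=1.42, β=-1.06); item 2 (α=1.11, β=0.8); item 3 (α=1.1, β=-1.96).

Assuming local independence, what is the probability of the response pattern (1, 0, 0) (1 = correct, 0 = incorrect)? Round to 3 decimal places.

0.007

P(θ) = 1 / (1 + exp(−α(θ − β)))
P_1 = 1/(1+e^{-3.5926}) = 0.9732
P_2 = 1/(1+e^{-0.7437}) = 0.6778
P_3 = 1/(1+e^{-3.7730}) = 0.9775
L = P_1 × (1−P_2) × (1−P_3) = 0.9732 × 0.3222 × 0.0225 = 0.00704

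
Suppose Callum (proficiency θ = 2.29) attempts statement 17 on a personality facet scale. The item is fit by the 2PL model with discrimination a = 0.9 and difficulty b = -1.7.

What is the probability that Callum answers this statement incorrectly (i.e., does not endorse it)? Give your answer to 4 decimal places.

P(θ) = 1 / (1 + exp(−a(θ − b)))
Exponent: 0.9 × (2.29 − (-1.7)) = 3.5910
1/(1 + e^{-3.5910}) = 0.9732
P(incorrect) = 1 − 0.9732 = 0.0268

0.0268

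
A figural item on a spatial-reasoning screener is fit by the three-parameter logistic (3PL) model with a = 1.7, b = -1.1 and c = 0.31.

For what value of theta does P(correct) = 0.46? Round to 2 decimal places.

-1.85

P(theta) = c + (1 − c) · 1 / (1 + exp(−a(theta − b)))
Remove guessing floor: (0.46 − 0.31)/(1 − 0.31) = 0.2174
logit = ln(0.2174/0.7826) = -1.2809
theta = b + logit/(a) = -1.1 + (-1.2809)/1.7000 = -1.8535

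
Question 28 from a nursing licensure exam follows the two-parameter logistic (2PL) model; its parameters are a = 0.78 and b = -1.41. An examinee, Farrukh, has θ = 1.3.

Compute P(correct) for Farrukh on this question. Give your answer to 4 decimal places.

0.8922

P(θ) = 1 / (1 + exp(−a(θ − b)))
Exponent: 0.78 × (1.3 − (-1.41)) = 2.1138
1/(1 + e^{-2.1138}) = 0.8922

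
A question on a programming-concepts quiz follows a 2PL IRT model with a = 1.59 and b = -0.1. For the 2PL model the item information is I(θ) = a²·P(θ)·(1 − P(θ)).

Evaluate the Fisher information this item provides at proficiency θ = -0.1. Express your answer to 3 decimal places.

0.632

P = 1/(1+e^{0.0000}) = 0.5000
P(1−P) = 0.5000 × 0.5000 = 0.2500
I = a² × P(1−P) = 1.59² × 0.2500 = 0.63203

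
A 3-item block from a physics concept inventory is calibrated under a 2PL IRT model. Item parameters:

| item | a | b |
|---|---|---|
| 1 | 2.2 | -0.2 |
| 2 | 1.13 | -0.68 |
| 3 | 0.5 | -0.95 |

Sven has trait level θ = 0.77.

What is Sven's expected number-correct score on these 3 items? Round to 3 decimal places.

P(θ) = 1 / (1 + exp(−a(θ − b)))
P_1 = 1/(1+e^{-2.1340}) = 0.8942
P_2 = 1/(1+e^{-1.6385}) = 0.8373
P_3 = 1/(1+e^{-0.8600}) = 0.7027
E[score] = 0.8942 + 0.8373 + 0.7027 = 2.4342

2.434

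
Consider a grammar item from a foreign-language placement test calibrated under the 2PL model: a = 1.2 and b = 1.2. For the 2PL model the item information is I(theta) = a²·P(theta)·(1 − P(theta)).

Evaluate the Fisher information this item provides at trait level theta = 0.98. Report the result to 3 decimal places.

P = 1/(1+e^{0.2640}) = 0.4344
P(1−P) = 0.4344 × 0.5656 = 0.2457
I = a² × P(1−P) = 1.2² × 0.2457 = 0.35380

0.354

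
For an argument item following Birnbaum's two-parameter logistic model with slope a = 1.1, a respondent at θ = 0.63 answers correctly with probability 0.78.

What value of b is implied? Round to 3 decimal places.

-0.521

P(θ) = 1 / (1 + exp(−a(θ − b)))
logit(0.78) = ln(0.78/0.22) = 1.2657
b = θ − logit/(a) = 0.63 − 1.2657/1.1000 = -0.5206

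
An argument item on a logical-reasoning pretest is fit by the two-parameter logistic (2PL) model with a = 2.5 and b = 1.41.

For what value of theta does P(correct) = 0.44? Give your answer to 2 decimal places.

P(theta) = 1 / (1 + exp(−a(theta − b)))
logit = ln(0.4400/0.5600) = -0.2412
theta = b + logit/(a) = 1.41 + (-0.2412)/2.5000 = 1.3135

1.31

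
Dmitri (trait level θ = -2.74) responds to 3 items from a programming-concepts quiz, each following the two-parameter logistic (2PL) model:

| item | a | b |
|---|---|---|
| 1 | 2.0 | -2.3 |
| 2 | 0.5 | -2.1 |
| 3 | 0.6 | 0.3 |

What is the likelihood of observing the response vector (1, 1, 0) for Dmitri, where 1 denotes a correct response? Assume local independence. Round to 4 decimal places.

P(θ) = 1 / (1 + exp(−a(θ − b)))
P_1 = 1/(1+e^{0.8800}) = 0.2932
P_2 = 1/(1+e^{0.3200}) = 0.4207
P_3 = 1/(1+e^{1.8240}) = 0.1390
L = P_1 × P_2 × (1−P_3) = 0.2932 × 0.4207 × 0.8610 = 0.10620

0.1062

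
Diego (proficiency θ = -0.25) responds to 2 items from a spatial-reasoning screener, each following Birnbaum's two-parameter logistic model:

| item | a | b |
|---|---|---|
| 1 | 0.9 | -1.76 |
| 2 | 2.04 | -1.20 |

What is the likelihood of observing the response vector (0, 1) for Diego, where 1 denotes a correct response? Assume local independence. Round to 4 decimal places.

0.1787

P(θ) = 1 / (1 + exp(−a(θ − b)))
P_1 = 1/(1+e^{-1.3590}) = 0.7956
P_2 = 1/(1+e^{-1.9380}) = 0.8741
L = (1−P_1) × P_2 = 0.2044 × 0.8741 = 0.17868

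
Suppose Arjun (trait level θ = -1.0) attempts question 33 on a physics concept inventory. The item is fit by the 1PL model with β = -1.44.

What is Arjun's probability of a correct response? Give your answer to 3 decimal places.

0.608

P(θ) = 1 / (1 + exp(−(θ − β)))
Exponent: (-1.0 − (-1.44)) = 0.4400
1/(1 + e^{-0.4400}) = 0.6083
P = 0.6083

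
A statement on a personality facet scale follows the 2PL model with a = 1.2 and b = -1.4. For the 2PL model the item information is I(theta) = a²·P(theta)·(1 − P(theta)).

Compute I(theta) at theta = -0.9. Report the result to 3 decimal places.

0.329

P = 1/(1+e^{-0.6000}) = 0.6457
P(1−P) = 0.6457 × 0.3543 = 0.2288
I = a² × P(1−P) = 1.2² × 0.2288 = 0.32945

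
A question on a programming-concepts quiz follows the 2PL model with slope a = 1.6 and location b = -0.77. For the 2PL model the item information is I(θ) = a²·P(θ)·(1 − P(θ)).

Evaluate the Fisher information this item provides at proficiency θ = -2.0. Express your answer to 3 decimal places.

0.275

P = 1/(1+e^{1.9680}) = 0.1226
P(1−P) = 0.1226 × 0.8774 = 0.1076
I = a² × P(1−P) = 1.6² × 0.1076 = 0.27538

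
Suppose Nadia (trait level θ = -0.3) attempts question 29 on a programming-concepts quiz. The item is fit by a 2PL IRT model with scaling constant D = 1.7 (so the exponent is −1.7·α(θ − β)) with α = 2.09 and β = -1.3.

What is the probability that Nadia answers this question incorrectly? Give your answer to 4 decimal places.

0.0278

P(θ) = 1 / (1 + exp(−D·α(θ − β)))
Exponent: 1.7 × 2.09 × (-0.3 − (-1.3)) = 3.5530
1/(1 + e^{-3.5530}) = 0.9722
P = 0.9722
P(incorrect) = 1 − 0.9722 = 0.0278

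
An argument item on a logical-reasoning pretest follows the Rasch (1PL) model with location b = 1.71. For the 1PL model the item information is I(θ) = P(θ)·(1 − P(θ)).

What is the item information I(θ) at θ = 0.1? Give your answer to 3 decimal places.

P = 1/(1+e^{1.6100}) = 0.1666
P(1−P) = 0.1666 × 0.8334 = 0.1388
I = P(1−P) = 0.13884

0.139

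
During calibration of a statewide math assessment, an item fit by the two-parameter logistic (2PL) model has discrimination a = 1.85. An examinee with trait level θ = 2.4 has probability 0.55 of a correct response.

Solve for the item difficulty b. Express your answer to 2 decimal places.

P(θ) = 1 / (1 + exp(−a(θ − b)))
logit(0.55) = ln(0.55/0.45) = 0.2007
b = θ − logit/(a) = 2.4 − 0.2007/1.8500 = 2.2915

2.29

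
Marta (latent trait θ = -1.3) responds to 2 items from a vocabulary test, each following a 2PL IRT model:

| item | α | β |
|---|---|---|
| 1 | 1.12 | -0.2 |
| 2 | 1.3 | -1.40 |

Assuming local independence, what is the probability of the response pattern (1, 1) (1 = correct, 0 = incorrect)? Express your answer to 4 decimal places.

0.1202

P(θ) = 1 / (1 + exp(−α(θ − β)))
P_1 = 1/(1+e^{1.2320}) = 0.2258
P_2 = 1/(1+e^{-0.1300}) = 0.5325
L = P_1 × P_2 = 0.2258 × 0.5325 = 0.12024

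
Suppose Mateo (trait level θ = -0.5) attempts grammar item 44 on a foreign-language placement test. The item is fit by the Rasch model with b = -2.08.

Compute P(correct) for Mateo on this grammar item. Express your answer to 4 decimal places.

P(θ) = 1 / (1 + exp(−(θ − b)))
Exponent: (-0.5 − (-2.08)) = 1.5800
1/(1 + e^{-1.5800}) = 0.8292
P = 0.8292

0.8292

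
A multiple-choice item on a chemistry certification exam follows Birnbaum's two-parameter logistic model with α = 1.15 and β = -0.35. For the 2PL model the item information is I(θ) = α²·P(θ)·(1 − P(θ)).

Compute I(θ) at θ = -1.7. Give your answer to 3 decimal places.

P = 1/(1+e^{1.5525}) = 0.1747
P(1−P) = 0.1747 × 0.8253 = 0.1442
I = α² × P(1−P) = 1.15² × 0.1442 = 0.19070

0.191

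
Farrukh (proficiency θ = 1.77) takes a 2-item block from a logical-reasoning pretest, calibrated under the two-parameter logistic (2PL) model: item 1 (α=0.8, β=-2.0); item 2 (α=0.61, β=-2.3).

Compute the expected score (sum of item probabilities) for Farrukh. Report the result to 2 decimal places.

P(θ) = 1 / (1 + exp(−α(θ − β)))
P_1 = 1/(1+e^{-3.0160}) = 0.9533
P_2 = 1/(1+e^{-2.4827}) = 0.9229
E[score] = 0.9533 + 0.9229 = 1.8762

1.88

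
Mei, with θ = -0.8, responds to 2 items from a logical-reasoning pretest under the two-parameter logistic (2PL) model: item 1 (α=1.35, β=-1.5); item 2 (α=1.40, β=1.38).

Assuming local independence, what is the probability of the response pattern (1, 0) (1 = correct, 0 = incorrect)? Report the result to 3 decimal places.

0.688

P(θ) = 1 / (1 + exp(−α(θ − β)))
P_1 = 1/(1+e^{-0.9450}) = 0.7201
P_2 = 1/(1+e^{3.0520}) = 0.0451
L = P_1 × (1−P_2) = 0.7201 × 0.9549 = 0.68761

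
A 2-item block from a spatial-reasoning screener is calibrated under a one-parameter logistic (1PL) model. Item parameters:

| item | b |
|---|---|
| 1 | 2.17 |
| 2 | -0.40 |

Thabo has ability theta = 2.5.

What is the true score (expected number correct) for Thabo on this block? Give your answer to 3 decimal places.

P(theta) = 1 / (1 + exp(−(theta − b)))
P_1 = 1/(1+e^{-0.3300}) = 0.5818
P_2 = 1/(1+e^{-2.9000}) = 0.9478
E[score] = 0.5818 + 0.9478 = 1.5296

1.530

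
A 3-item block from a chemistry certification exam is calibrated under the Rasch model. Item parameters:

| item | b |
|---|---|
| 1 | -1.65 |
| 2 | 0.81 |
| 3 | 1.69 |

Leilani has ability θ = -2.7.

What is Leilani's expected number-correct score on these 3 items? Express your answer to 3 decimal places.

0.301

P(θ) = 1 / (1 + exp(−(θ − b)))
P_1 = 1/(1+e^{1.0500}) = 0.2592
P_2 = 1/(1+e^{3.5100}) = 0.0290
P_3 = 1/(1+e^{4.3900}) = 0.0122
E[score] = 0.2592 + 0.0290 + 0.0122 = 0.3005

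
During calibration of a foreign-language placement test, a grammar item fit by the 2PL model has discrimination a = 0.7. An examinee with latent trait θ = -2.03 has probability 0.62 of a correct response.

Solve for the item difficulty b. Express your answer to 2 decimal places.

-2.73

P(θ) = 1 / (1 + exp(−a(θ − b)))
logit(0.62) = ln(0.62/0.38) = 0.4895
b = θ − logit/(a) = -2.03 − 0.4895/0.7000 = -2.7294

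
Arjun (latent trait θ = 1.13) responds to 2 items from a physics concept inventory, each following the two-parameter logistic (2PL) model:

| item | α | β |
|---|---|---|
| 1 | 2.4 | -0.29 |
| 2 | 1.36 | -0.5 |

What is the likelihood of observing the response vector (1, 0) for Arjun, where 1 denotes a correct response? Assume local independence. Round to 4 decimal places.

P(θ) = 1 / (1 + exp(−α(θ − β)))
P_1 = 1/(1+e^{-3.4080}) = 0.9680
P_2 = 1/(1+e^{-2.2168}) = 0.9017
L = P_1 × (1−P_2) = 0.9680 × 0.0983 = 0.09510

0.0951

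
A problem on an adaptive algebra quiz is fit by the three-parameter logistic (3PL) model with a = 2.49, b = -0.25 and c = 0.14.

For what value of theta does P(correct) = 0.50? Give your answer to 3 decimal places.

-0.382

P(theta) = c + (1 − c) · 1 / (1 + exp(−a(theta − b)))
Remove guessing floor: (0.50 − 0.14)/(1 − 0.14) = 0.4186
logit = ln(0.4186/0.5814) = -0.3285
theta = b + logit/(a) = -0.25 + (-0.3285)/2.4900 = -0.3819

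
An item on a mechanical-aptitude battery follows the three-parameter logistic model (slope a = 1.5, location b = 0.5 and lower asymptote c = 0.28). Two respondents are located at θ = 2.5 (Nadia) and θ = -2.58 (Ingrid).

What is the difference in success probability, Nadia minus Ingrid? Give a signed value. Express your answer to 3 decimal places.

0.679

P(θ) = c + (1 − c) · 1 / (1 + exp(−a(θ − b)))
P(Nadia) = 0.9659  [exponent 3.0000]
P(Ingrid) = 0.2870  [exponent -4.6200]
Difference = 0.9659 − 0.2870 = 0.6788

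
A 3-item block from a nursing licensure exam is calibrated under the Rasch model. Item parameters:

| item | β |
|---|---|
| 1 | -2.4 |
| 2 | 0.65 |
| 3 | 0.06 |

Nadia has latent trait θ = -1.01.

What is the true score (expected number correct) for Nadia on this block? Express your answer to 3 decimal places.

P(θ) = 1 / (1 + exp(−(θ − β)))
P_1 = 1/(1+e^{-1.3900}) = 0.8006
P_2 = 1/(1+e^{1.6600}) = 0.1598
P_3 = 1/(1+e^{1.0700}) = 0.2554
E[score] = 0.8006 + 0.1598 + 0.2554 = 1.2158

1.216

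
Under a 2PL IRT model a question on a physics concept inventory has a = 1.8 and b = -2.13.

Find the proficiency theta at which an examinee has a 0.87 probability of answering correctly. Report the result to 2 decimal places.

-1.07

P(theta) = 1 / (1 + exp(−a(theta − b)))
logit = ln(0.8700/0.1300) = 1.9010
theta = b + logit/(a) = -2.13 + 1.9010/1.8000 = -1.0739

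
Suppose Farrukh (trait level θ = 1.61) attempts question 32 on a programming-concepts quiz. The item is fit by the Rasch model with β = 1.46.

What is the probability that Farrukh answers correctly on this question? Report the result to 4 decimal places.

P(θ) = 1 / (1 + exp(−(θ − β)))
Exponent: (1.61 − 1.46) = 0.1500
1/(1 + e^{-0.1500}) = 0.5374
P = 0.5374

0.5374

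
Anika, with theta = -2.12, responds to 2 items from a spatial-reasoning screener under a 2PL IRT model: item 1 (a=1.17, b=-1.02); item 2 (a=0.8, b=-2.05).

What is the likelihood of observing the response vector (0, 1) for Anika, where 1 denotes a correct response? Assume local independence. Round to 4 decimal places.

0.3809

P(theta) = 1 / (1 + exp(−a(theta − b)))
P_1 = 1/(1+e^{1.2870}) = 0.2164
P_2 = 1/(1+e^{0.0560}) = 0.4860
L = (1−P_1) × P_2 = 0.7836 × 0.4860 = 0.38085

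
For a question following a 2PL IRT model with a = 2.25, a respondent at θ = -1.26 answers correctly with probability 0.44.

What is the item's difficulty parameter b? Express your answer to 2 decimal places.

P(θ) = 1 / (1 + exp(−a(θ − b)))
logit(0.44) = ln(0.44/0.56) = -0.2412
b = θ − logit/(a) = -1.26 − (-0.2412)/2.2500 = -1.1528

-1.15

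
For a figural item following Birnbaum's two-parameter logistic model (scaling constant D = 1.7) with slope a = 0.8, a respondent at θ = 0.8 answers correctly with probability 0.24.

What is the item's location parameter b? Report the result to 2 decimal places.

1.65

P(θ) = 1 / (1 + exp(−D·a(θ − b)))
logit(0.24) = ln(0.24/0.76) = -1.1527
b = θ − logit/(1.7·a) = 0.8 − (-1.1527)/1.3600 = 1.6476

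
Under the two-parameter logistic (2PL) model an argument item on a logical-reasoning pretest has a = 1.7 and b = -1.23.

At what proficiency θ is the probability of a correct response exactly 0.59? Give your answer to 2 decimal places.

P(θ) = 1 / (1 + exp(−a(θ − b)))
logit = ln(0.5900/0.4100) = 0.3640
θ = b + logit/(a) = -1.23 + 0.3640/1.7000 = -1.0159

-1.02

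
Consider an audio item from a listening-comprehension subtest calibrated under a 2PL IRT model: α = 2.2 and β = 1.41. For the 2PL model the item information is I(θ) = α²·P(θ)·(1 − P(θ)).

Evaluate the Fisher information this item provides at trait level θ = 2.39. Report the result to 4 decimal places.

0.4501

P = 1/(1+e^{-2.1560}) = 0.8962
P(1−P) = 0.8962 × 0.1038 = 0.0930
I = α² × P(1−P) = 2.2² × 0.0930 = 0.45014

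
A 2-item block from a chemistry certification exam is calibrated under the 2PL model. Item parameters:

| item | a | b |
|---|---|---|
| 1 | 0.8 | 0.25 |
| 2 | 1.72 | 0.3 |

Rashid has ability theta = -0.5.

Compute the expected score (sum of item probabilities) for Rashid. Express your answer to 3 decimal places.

0.556

P(theta) = 1 / (1 + exp(−a(theta − b)))
P_1 = 1/(1+e^{0.6000}) = 0.3543
P_2 = 1/(1+e^{1.3760}) = 0.2017
E[score] = 0.3543 + 0.2017 = 0.5560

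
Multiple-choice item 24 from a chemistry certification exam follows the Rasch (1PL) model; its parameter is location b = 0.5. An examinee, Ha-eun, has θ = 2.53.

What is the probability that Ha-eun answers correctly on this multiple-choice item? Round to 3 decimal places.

0.884

P(θ) = 1 / (1 + exp(−(θ − b)))
Exponent: (2.53 − 0.5) = 2.0300
1/(1 + e^{-2.0300}) = 0.8839
P = 0.8839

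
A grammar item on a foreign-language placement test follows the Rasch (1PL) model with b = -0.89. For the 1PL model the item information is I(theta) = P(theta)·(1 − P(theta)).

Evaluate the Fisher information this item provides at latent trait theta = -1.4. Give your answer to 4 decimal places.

P = 1/(1+e^{0.5100}) = 0.3752
P(1−P) = 0.3752 × 0.6248 = 0.2344
I = P(1−P) = 0.23442

0.2344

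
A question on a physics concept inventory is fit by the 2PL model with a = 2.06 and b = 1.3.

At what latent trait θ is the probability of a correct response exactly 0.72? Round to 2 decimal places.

P(θ) = 1 / (1 + exp(−a(θ − b)))
logit = ln(0.7200/0.2800) = 0.9445
θ = b + logit/(a) = 1.3 + 0.9445/2.0600 = 1.7585

1.76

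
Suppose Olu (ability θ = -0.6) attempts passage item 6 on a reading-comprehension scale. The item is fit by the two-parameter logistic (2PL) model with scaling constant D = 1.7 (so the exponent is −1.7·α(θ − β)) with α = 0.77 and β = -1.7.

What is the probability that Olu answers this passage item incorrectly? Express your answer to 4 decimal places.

0.1916

P(θ) = 1 / (1 + exp(−D·α(θ − β)))
Exponent: 1.7 × 0.77 × (-0.6 − (-1.7)) = 1.4399
1/(1 + e^{-1.4399}) = 0.8084
P = 0.8084
P(incorrect) = 1 − 0.8084 = 0.1916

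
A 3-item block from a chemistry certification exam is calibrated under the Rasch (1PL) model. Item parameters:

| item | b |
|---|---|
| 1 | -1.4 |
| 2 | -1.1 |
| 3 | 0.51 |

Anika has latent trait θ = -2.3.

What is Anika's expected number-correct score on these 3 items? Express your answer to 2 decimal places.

0.58

P(θ) = 1 / (1 + exp(−(θ − b)))
P_1 = 1/(1+e^{0.9000}) = 0.2891
P_2 = 1/(1+e^{1.2000}) = 0.2315
P_3 = 1/(1+e^{2.8100}) = 0.0568
E[score] = 0.2891 + 0.2315 + 0.0568 = 0.5773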